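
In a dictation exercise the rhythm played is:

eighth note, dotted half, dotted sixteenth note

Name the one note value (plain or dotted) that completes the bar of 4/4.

The bar of 4/4 = 32 thirty-second notes.
Working in thirty-second notes: eighth note = 4; dotted half = 24; dotted sixteenth note = 3.
Altogether 4 + 24 + 3 = 31.
Remaining: 32 − 31 = 1 thirty-second note, which is a thirty-second note.

thirty-second note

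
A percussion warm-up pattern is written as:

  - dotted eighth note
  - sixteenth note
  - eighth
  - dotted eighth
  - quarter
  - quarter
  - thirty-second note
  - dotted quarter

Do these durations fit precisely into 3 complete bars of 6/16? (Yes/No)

One bar of 6/16 = 12 thirty-second notes, so 3 bars = 36.
Each duration in thirty-second notes: dotted eighth note = 6; sixteenth note = 2; eighth = 4; dotted eighth = 6; quarter = 8; quarter = 8; thirty-second note = 1; dotted quarter = 12.
Sum: 6 + 2 + 4 + 6 + 8 + 8 + 1 + 12 = 47.
47 exceeds 36, so the answer is No.

No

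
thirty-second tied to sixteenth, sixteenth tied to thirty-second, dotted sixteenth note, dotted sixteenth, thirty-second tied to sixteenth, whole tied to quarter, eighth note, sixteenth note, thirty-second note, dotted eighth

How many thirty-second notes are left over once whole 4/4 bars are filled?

4

One bar of 4/4 = 32 thirty-second notes.
In thirty-second notes: thirty-second tied to sixteenth (thirty-second + sixteenth) = 3; sixteenth tied to thirty-second (sixteenth + thirty-second) = 3; dotted sixteenth note = 3; dotted sixteenth = 3; thirty-second tied to sixteenth (thirty-second + sixteenth) = 3; whole tied to quarter (whole + quarter) = 40; eighth note = 4; sixteenth note = 2; thirty-second note = 1; dotted eighth = 6.
Altogether 3 + 3 + 3 + 3 + 3 + 40 + 4 + 2 + 1 + 6 = 68.
68 ÷ 32 = 2 complete bars with 4 thirty-second notes remaining.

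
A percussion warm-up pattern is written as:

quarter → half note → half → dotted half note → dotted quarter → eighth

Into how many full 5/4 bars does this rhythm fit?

One bar of 5/4 = 10 eighth notes.
Each duration in eighth notes: quarter = 2; half note = 4; half = 4; dotted half note = 6; dotted quarter = 3; eighth = 1.
Adding: 2 + 4 + 4 + 6 + 3 + 1 = 20.
20 ÷ 10 = 2 complete bars with 0 left over.

2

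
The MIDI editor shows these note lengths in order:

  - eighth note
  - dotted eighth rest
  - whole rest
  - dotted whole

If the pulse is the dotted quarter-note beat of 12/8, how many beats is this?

One dotted quarter-note beat = 6 sixteenth notes.
Working in sixteenth notes: eighth note = 2; dotted eighth rest = 3; whole rest = 16; dotted whole = 24.
Adding: 2 + 3 + 16 + 24 = 45.
45 ÷ 6 = 7.5 beats.

7.5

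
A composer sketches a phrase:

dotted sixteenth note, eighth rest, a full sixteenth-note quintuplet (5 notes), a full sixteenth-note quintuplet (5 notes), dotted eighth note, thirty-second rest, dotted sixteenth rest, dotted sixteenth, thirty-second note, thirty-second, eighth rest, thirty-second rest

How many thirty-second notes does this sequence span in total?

43

In thirty-second notes: dotted sixteenth note = 3; eighth rest = 4; a full sixteenth-note quintuplet (5 notes) (five quintuplet sixteenths span one quarter) = 8; a full sixteenth-note quintuplet (5 notes) (five quintuplet sixteenths span one quarter) = 8; dotted eighth note = 6; thirty-second rest = 1; dotted sixteenth rest = 3; dotted sixteenth = 3; thirty-second note = 1; thirty-second = 1; eighth rest = 4; thirty-second rest = 1.
Adding: 3 + 4 + 8 + 8 + 6 + 1 + 3 + 3 + 1 + 1 + 4 + 1 = 43 thirty-second notes.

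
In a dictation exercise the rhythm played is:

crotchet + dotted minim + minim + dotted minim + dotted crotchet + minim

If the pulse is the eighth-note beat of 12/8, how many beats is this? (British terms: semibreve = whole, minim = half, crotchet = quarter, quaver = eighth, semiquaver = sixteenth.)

25

One eighth-note beat = 2 sixteenth notes.
Each duration in sixteenth notes: crotchet = 4; dotted minim = 12; minim = 8; dotted minim = 12; dotted crotchet = 6; minim = 8.
Sum: 4 + 12 + 8 + 12 + 6 + 8 = 50.
50 ÷ 2 = 25 beats.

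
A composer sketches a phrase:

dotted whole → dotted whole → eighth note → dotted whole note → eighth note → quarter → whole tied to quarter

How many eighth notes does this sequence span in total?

Each duration in eighth notes: dotted whole = 12; dotted whole = 12; eighth note = 1; dotted whole note = 12; eighth note = 1; quarter = 2; whole tied to quarter (whole + quarter) = 10.
Adding: 12 + 12 + 1 + 12 + 1 + 2 + 10 = 50 eighth notes.

50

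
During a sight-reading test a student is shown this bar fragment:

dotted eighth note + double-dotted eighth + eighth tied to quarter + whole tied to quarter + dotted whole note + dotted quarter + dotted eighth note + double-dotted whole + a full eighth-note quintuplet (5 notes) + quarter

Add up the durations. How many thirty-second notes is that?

211

Each duration in thirty-second notes: dotted eighth note = 6; double-dotted eighth = 7; eighth tied to quarter (eighth + quarter) = 12; whole tied to quarter (whole + quarter) = 40; dotted whole note = 48; dotted quarter = 12; dotted eighth note = 6; double-dotted whole = 56; a full eighth-note quintuplet (5 notes) (five quintuplet eighths span one half) = 16; quarter = 8.
Adding: 6 + 7 + 12 + 40 + 48 + 12 + 6 + 56 + 16 + 8 = 211 thirty-second notes.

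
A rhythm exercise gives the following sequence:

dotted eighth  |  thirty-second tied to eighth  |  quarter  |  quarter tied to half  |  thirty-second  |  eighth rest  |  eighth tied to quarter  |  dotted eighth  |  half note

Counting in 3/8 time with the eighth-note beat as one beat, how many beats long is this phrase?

One eighth-note beat = 4 thirty-second notes.
Express everything in thirty-second notes: dotted eighth = 6; thirty-second tied to eighth (thirty-second + eighth) = 5; quarter = 8; quarter tied to half (quarter + half) = 24; thirty-second = 1; eighth rest = 4; eighth tied to quarter (eighth + quarter) = 12; dotted eighth = 6; half note = 16.
Altogether 6 + 5 + 8 + 24 + 1 + 4 + 12 + 6 + 16 = 82.
82 ÷ 4 = 20.5 beats.

20.5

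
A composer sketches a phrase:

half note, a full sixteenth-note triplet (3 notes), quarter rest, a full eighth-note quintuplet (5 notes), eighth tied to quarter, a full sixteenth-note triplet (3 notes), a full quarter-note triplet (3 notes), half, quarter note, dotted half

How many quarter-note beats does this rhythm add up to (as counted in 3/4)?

15.5

One quarter-note beat = 2 eighth notes.
Express everything in eighth notes: half note = 4; a full sixteenth-note triplet (3 notes) (three triplet sixteenths span one eighth) = 1; quarter rest = 2; a full eighth-note quintuplet (5 notes) (five quintuplet eighths span one half) = 4; eighth tied to quarter (eighth + quarter) = 3; a full sixteenth-note triplet (3 notes) (three triplet sixteenths span one eighth) = 1; a full quarter-note triplet (3 notes) (three triplet quarters span one half) = 4; half = 4; quarter note = 2; dotted half = 6.
Total: 4 + 1 + 2 + 4 + 3 + 1 + 4 + 4 + 2 + 6 = 31.
31 ÷ 2 = 15.5 beats.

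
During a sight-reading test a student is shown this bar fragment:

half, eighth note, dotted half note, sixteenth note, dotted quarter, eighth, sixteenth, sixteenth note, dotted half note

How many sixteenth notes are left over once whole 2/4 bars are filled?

5

One bar of 2/4 = 8 sixteenth notes.
In sixteenth notes: half = 8; eighth note = 2; dotted half note = 12; sixteenth note = 1; dotted quarter = 6; eighth = 2; sixteenth = 1; sixteenth note = 1; dotted half note = 12.
Adding: 8 + 2 + 12 + 1 + 6 + 2 + 1 + 1 + 12 = 45.
45 ÷ 8 = 5 complete bars with 5 sixteenth notes remaining.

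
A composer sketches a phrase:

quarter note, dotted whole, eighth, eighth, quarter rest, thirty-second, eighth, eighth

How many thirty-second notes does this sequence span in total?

81

In thirty-second notes: quarter note = 8; dotted whole = 48; eighth = 4; eighth = 4; quarter rest = 8; thirty-second = 1; eighth = 4; eighth = 4.
Adding: 8 + 48 + 4 + 4 + 8 + 1 + 4 + 4 = 81 thirty-second notes.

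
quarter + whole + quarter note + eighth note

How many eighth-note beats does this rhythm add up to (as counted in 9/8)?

One eighth-note beat = 2 sixteenth notes.
In sixteenth notes: quarter = 4; whole = 16; quarter note = 4; eighth note = 2.
Altogether 4 + 16 + 4 + 2 = 26.
26 ÷ 2 = 13 beats.

13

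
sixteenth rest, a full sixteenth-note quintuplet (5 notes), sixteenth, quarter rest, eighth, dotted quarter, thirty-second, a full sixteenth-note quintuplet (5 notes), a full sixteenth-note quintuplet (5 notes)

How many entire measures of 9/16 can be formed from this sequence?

2

One bar of 9/16 = 18 thirty-second notes.
Convert each value to thirty-second notes: sixteenth rest = 2; a full sixteenth-note quintuplet (5 notes) (five quintuplet sixteenths span one quarter) = 8; sixteenth = 2; quarter rest = 8; eighth = 4; dotted quarter = 12; thirty-second = 1; a full sixteenth-note quintuplet (5 notes) (five quintuplet sixteenths span one quarter) = 8; a full sixteenth-note quintuplet (5 notes) (five quintuplet sixteenths span one quarter) = 8.
Sum: 2 + 8 + 2 + 8 + 4 + 12 + 1 + 8 + 8 = 53.
53 ÷ 18 = 2 complete bars with 17 left over.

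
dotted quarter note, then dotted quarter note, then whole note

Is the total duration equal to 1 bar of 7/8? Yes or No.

No

One bar of 7/8 = 7 eighth notes.
Express everything in eighth notes: dotted quarter note = 3; dotted quarter note = 3; whole note = 8.
Adding: 3 + 3 + 8 = 14.
14 exceeds 7, so the answer is No.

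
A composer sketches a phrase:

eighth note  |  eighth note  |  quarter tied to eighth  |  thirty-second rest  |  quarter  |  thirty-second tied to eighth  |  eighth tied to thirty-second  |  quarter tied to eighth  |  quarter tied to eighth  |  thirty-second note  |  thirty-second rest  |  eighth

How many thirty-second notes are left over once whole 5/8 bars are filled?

9

One bar of 5/8 = 20 thirty-second notes.
Express everything in thirty-second notes: eighth note = 4; eighth note = 4; quarter tied to eighth (quarter + eighth) = 12; thirty-second rest = 1; quarter = 8; thirty-second tied to eighth (thirty-second + eighth) = 5; eighth tied to thirty-second (eighth + thirty-second) = 5; quarter tied to eighth (quarter + eighth) = 12; quarter tied to eighth (quarter + eighth) = 12; thirty-second note = 1; thirty-second rest = 1; eighth = 4.
Total: 4 + 4 + 12 + 1 + 8 + 5 + 5 + 12 + 12 + 1 + 1 + 4 = 69.
69 ÷ 20 = 3 complete bars with 9 thirty-second notes remaining.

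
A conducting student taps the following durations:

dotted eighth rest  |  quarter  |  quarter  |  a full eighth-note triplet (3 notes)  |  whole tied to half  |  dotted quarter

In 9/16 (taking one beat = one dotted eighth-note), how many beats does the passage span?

15

One dotted eighth-note beat = 3 sixteenth notes.
Each duration in sixteenth notes: dotted eighth rest = 3; quarter = 4; quarter = 4; a full eighth-note triplet (3 notes) (three triplet eighths span one quarter) = 4; whole tied to half (whole + half) = 24; dotted quarter = 6.
Sum: 3 + 4 + 4 + 4 + 24 + 6 = 45.
45 ÷ 3 = 15 beats.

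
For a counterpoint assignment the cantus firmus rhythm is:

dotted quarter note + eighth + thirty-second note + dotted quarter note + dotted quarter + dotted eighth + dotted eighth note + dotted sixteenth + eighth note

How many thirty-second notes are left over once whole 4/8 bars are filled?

12

One bar of 4/8 = 16 thirty-second notes.
In thirty-second notes: dotted quarter note = 12; eighth = 4; thirty-second note = 1; dotted quarter note = 12; dotted quarter = 12; dotted eighth = 6; dotted eighth note = 6; dotted sixteenth = 3; eighth note = 4.
Altogether 12 + 4 + 1 + 12 + 12 + 6 + 6 + 3 + 4 = 60.
60 ÷ 16 = 3 complete bars with 12 thirty-second notes remaining.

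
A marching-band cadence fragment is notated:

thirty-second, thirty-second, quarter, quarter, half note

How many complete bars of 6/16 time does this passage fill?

One bar of 6/16 = 12 thirty-second notes.
Working in thirty-second notes: thirty-second = 1; thirty-second = 1; quarter = 8; quarter = 8; half note = 16.
Sum: 1 + 1 + 8 + 8 + 16 = 34.
34 ÷ 12 = 2 complete bars with 10 left over.

2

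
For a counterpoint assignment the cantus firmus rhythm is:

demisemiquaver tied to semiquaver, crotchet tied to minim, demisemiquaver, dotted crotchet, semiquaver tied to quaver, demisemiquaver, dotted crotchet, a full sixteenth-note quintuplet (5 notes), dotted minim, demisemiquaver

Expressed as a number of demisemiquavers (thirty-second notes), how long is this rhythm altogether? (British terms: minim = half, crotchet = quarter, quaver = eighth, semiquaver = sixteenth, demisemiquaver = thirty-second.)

92

Express everything in thirty-second notes: demisemiquaver tied to semiquaver (demisemiquaver + semiquaver) = 3; crotchet tied to minim (crotchet + minim) = 24; demisemiquaver = 1; dotted crotchet = 12; semiquaver tied to quaver (semiquaver + quaver) = 6; demisemiquaver = 1; dotted crotchet = 12; a full sixteenth-note quintuplet (5 notes) (five quintuplet sixteenths span one quarter) = 8; dotted minim = 24; demisemiquaver = 1.
Adding: 3 + 24 + 1 + 12 + 6 + 1 + 12 + 8 + 24 + 1 = 92 thirty-second notes.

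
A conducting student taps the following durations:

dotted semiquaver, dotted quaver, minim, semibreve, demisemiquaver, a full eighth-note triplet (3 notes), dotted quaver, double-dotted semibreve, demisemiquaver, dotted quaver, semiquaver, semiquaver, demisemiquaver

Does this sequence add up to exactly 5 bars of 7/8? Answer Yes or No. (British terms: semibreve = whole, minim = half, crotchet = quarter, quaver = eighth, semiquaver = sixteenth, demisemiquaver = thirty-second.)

Yes

One bar of 7/8 = 28 thirty-second notes, so 5 bars = 140.
Convert each value to thirty-second notes: dotted semiquaver = 3; dotted quaver = 6; minim = 16; semibreve = 32; demisemiquaver = 1; a full eighth-note triplet (3 notes) (three triplet eighths span one quarter) = 8; dotted quaver = 6; double-dotted semibreve = 56; demisemiquaver = 1; dotted quaver = 6; semiquaver = 2; semiquaver = 2; demisemiquaver = 1.
Adding: 3 + 6 + 16 + 32 + 1 + 8 + 6 + 56 + 1 + 6 + 2 + 2 + 1 = 140.
140 equals 140, so the answer is Yes.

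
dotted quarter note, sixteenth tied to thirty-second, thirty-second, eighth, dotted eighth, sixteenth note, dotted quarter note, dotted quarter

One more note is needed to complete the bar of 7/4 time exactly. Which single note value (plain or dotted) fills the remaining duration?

eighth note

The bar of 7/4 = 56 thirty-second notes.
Convert each value to thirty-second notes: dotted quarter note = 12; sixteenth tied to thirty-second (sixteenth + thirty-second) = 3; thirty-second = 1; eighth = 4; dotted eighth = 6; sixteenth note = 2; dotted quarter note = 12; dotted quarter = 12.
Total: 12 + 3 + 1 + 4 + 6 + 2 + 12 + 12 = 52.
Remaining: 56 − 52 = 4 thirty-second notes, which is a eighth note.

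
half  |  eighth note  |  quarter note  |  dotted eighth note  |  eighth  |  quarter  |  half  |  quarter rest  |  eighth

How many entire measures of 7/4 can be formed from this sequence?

One bar of 7/4 = 28 sixteenth notes.
Express everything in sixteenth notes: half = 8; eighth note = 2; quarter note = 4; dotted eighth note = 3; eighth = 2; quarter = 4; half = 8; quarter rest = 4; eighth = 2.
Altogether 8 + 2 + 4 + 3 + 2 + 4 + 8 + 4 + 2 = 37.
37 ÷ 28 = 1 complete bar with 9 left over.

1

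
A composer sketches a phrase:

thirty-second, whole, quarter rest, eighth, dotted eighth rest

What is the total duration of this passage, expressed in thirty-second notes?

Working in thirty-second notes: thirty-second = 1; whole = 32; quarter rest = 8; eighth = 4; dotted eighth rest = 6.
Sum: 1 + 32 + 8 + 4 + 6 = 51 thirty-second notes.

51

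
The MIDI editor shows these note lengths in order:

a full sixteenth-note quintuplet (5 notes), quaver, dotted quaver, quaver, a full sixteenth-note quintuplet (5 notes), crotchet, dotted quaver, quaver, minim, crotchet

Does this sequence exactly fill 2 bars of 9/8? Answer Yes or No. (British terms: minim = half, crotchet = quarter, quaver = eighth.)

Yes

One bar of 9/8 = 18 sixteenth notes, so 2 bars = 36.
In sixteenth notes: a full sixteenth-note quintuplet (5 notes) (five quintuplet sixteenths span one quarter) = 4; quaver = 2; dotted quaver = 3; quaver = 2; a full sixteenth-note quintuplet (5 notes) (five quintuplet sixteenths span one quarter) = 4; crotchet = 4; dotted quaver = 3; quaver = 2; minim = 8; crotchet = 4.
Adding: 4 + 2 + 3 + 2 + 4 + 4 + 3 + 2 + 8 + 4 = 36.
36 equals 36, so the answer is Yes.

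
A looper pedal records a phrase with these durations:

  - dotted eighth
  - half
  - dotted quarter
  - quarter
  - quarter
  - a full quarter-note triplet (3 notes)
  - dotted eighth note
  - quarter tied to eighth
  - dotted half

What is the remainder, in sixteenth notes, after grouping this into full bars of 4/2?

22

One bar of 4/2 = 32 sixteenth notes.
Working in sixteenth notes: dotted eighth = 3; half = 8; dotted quarter = 6; quarter = 4; quarter = 4; a full quarter-note triplet (3 notes) (three triplet quarters span one half) = 8; dotted eighth note = 3; quarter tied to eighth (quarter + eighth) = 6; dotted half = 12.
Adding: 3 + 8 + 6 + 4 + 4 + 8 + 3 + 6 + 12 = 54.
54 ÷ 32 = 1 complete bar with 22 sixteenth notes remaining.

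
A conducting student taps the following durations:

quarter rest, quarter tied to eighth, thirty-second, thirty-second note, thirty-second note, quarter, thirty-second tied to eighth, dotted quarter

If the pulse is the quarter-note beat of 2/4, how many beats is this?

6

One quarter-note beat = 8 thirty-second notes.
Working in thirty-second notes: quarter rest = 8; quarter tied to eighth (quarter + eighth) = 12; thirty-second = 1; thirty-second note = 1; thirty-second note = 1; quarter = 8; thirty-second tied to eighth (thirty-second + eighth) = 5; dotted quarter = 12.
Total: 8 + 12 + 1 + 1 + 1 + 8 + 5 + 12 = 48.
48 ÷ 8 = 6 beats.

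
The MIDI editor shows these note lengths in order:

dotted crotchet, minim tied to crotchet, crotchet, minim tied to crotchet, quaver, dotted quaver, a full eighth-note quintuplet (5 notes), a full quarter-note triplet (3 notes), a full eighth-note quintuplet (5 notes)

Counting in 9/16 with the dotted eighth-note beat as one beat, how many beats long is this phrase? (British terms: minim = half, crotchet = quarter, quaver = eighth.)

21

One dotted eighth-note beat = 3 sixteenth notes.
Express everything in sixteenth notes: dotted crotchet = 6; minim tied to crotchet (minim + crotchet) = 12; crotchet = 4; minim tied to crotchet (minim + crotchet) = 12; quaver = 2; dotted quaver = 3; a full eighth-note quintuplet (5 notes) (five quintuplet eighths span one half) = 8; a full quarter-note triplet (3 notes) (three triplet quarters span one half) = 8; a full eighth-note quintuplet (5 notes) (five quintuplet eighths span one half) = 8.
Adding: 6 + 12 + 4 + 12 + 2 + 3 + 8 + 8 + 8 = 63.
63 ÷ 3 = 21 beats.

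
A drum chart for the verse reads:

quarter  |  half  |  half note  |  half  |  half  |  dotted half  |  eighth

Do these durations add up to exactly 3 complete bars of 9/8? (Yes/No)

One bar of 9/8 = 9 eighth notes, so 3 bars = 27.
In eighth notes: quarter = 2; half = 4; half note = 4; half = 4; half = 4; dotted half = 6; eighth = 1.
Altogether 2 + 4 + 4 + 4 + 4 + 6 + 1 = 25.
25 falls short of 27, so the answer is No.

No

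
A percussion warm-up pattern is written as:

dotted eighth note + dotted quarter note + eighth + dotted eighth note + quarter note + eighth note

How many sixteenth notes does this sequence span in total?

20

Express everything in sixteenth notes: dotted eighth note = 3; dotted quarter note = 6; eighth = 2; dotted eighth note = 3; quarter note = 4; eighth note = 2.
Adding: 3 + 6 + 2 + 3 + 4 + 2 = 20 sixteenth notes.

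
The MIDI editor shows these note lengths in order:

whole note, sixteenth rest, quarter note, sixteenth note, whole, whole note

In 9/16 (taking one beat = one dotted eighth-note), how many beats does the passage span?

One dotted eighth-note beat = 3 sixteenth notes.
Convert each value to sixteenth notes: whole note = 16; sixteenth rest = 1; quarter note = 4; sixteenth note = 1; whole = 16; whole note = 16.
Sum: 16 + 1 + 4 + 1 + 16 + 16 = 54.
54 ÷ 3 = 18 beats.

18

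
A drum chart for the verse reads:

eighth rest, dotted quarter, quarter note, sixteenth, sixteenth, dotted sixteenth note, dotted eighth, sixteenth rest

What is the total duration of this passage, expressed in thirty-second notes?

Convert each value to thirty-second notes: eighth rest = 4; dotted quarter = 12; quarter note = 8; sixteenth = 2; sixteenth = 2; dotted sixteenth note = 3; dotted eighth = 6; sixteenth rest = 2.
Sum: 4 + 12 + 8 + 2 + 2 + 3 + 6 + 2 = 39 thirty-second notes.

39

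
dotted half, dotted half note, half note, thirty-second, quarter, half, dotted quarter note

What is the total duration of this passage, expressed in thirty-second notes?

Each duration in thirty-second notes: dotted half = 24; dotted half note = 24; half note = 16; thirty-second = 1; quarter = 8; half = 16; dotted quarter note = 12.
Altogether 24 + 24 + 16 + 1 + 8 + 16 + 12 = 101 thirty-second notes.

101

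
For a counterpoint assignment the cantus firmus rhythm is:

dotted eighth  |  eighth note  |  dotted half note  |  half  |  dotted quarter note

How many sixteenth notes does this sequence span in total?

31

Working in sixteenth notes: dotted eighth = 3; eighth note = 2; dotted half note = 12; half = 8; dotted quarter note = 6.
Sum: 3 + 2 + 12 + 8 + 6 = 31 sixteenth notes.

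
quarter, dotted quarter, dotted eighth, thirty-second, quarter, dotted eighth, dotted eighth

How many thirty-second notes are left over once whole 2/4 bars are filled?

15

One bar of 2/4 = 16 thirty-second notes.
In thirty-second notes: quarter = 8; dotted quarter = 12; dotted eighth = 6; thirty-second = 1; quarter = 8; dotted eighth = 6; dotted eighth = 6.
Total: 8 + 12 + 6 + 1 + 8 + 6 + 6 = 47.
47 ÷ 16 = 2 complete bars with 15 thirty-second notes remaining.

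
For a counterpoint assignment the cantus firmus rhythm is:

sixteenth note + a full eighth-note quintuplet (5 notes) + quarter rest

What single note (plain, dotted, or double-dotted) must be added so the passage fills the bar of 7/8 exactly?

sixteenth note

The bar of 7/8 = 14 sixteenth notes.
Working in sixteenth notes: sixteenth note = 1; a full eighth-note quintuplet (5 notes) (five quintuplet eighths span one half) = 8; quarter rest = 4.
Altogether 1 + 8 + 4 = 13.
Remaining: 14 − 13 = 1 sixteenth note, which is a sixteenth note.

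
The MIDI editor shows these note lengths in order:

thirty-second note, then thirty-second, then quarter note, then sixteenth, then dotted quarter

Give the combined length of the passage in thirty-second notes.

Working in thirty-second notes: thirty-second note = 1; thirty-second = 1; quarter note = 8; sixteenth = 2; dotted quarter = 12.
Altogether 1 + 1 + 8 + 2 + 12 = 24 thirty-second notes.

24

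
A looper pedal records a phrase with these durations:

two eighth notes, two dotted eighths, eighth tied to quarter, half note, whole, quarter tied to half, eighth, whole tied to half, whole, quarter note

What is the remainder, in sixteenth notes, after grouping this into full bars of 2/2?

2

One bar of 2/2 = 16 sixteenth notes.
Express everything in sixteenth notes: eighth note = 2; eighth note = 2; dotted eighth = 3; dotted eighth = 3; eighth tied to quarter (eighth + quarter) = 6; half note = 8; whole = 16; quarter tied to half (quarter + half) = 12; eighth = 2; whole tied to half (whole + half) = 24; whole = 16; quarter note = 4.
Total: 2 + 2 + 3 + 3 + 6 + 8 + 16 + 12 + 2 + 24 + 16 + 4 = 98.
98 ÷ 16 = 6 complete bars with 2 sixteenth notes remaining.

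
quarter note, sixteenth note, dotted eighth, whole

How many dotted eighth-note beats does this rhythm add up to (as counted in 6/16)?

One dotted eighth-note beat = 3 sixteenth notes.
Each duration in sixteenth notes: quarter note = 4; sixteenth note = 1; dotted eighth = 3; whole = 16.
Sum: 4 + 1 + 3 + 16 = 24.
24 ÷ 3 = 8 beats.

8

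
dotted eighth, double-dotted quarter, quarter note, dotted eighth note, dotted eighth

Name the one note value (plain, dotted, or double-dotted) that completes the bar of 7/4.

half note

The bar of 7/4 = 28 sixteenth notes.
Working in sixteenth notes: dotted eighth = 3; double-dotted quarter = 7; quarter note = 4; dotted eighth note = 3; dotted eighth = 3.
Altogether 3 + 7 + 4 + 3 + 3 = 20.
Remaining: 28 − 20 = 8 sixteenth notes, which is a half note.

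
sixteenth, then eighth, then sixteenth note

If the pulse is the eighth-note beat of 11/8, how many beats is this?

One eighth-note beat = 2 sixteenth notes.
Working in sixteenth notes: sixteenth = 1; eighth = 2; sixteenth note = 1.
Altogether 1 + 2 + 1 = 4.
4 ÷ 2 = 2 beats.

2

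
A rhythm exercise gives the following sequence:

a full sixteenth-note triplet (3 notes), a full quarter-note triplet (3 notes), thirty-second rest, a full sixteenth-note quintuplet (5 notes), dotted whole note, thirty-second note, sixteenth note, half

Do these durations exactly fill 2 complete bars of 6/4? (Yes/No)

One bar of 6/4 = 48 thirty-second notes, so 2 bars = 96.
Convert each value to thirty-second notes: a full sixteenth-note triplet (3 notes) (three triplet sixteenths span one eighth) = 4; a full quarter-note triplet (3 notes) (three triplet quarters span one half) = 16; thirty-second rest = 1; a full sixteenth-note quintuplet (5 notes) (five quintuplet sixteenths span one quarter) = 8; dotted whole note = 48; thirty-second note = 1; sixteenth note = 2; half = 16.
Adding: 4 + 16 + 1 + 8 + 48 + 1 + 2 + 16 = 96.
96 equals 96, so the answer is Yes.

Yes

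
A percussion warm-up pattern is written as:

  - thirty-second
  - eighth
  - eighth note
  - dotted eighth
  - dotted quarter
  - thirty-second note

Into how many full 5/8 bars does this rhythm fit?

One bar of 5/8 = 20 thirty-second notes.
Each duration in thirty-second notes: thirty-second = 1; eighth = 4; eighth note = 4; dotted eighth = 6; dotted quarter = 12; thirty-second note = 1.
Total: 1 + 4 + 4 + 6 + 12 + 1 = 28.
28 ÷ 20 = 1 complete bar with 8 left over.

1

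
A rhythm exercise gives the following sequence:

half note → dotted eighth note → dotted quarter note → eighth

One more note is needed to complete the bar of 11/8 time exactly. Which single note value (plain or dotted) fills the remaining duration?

dotted eighth note

The bar of 11/8 = 22 sixteenth notes.
Convert each value to sixteenth notes: half note = 8; dotted eighth note = 3; dotted quarter note = 6; eighth = 2.
Adding: 8 + 3 + 6 + 2 = 19.
Remaining: 22 − 19 = 3 sixteenth notes, which is a dotted eighth note.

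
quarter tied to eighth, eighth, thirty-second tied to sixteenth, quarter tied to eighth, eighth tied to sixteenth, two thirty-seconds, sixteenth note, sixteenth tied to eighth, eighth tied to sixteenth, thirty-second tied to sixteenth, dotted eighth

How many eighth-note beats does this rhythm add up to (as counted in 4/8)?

One eighth-note beat = 4 thirty-second notes.
Express everything in thirty-second notes: quarter tied to eighth (quarter + eighth) = 12; eighth = 4; thirty-second tied to sixteenth (thirty-second + sixteenth) = 3; quarter tied to eighth (quarter + eighth) = 12; eighth tied to sixteenth (eighth + sixteenth) = 6; thirty-second = 1; thirty-second = 1; sixteenth note = 2; sixteenth tied to eighth (sixteenth + eighth) = 6; eighth tied to sixteenth (eighth + sixteenth) = 6; thirty-second tied to sixteenth (thirty-second + sixteenth) = 3; dotted eighth = 6.
Adding: 12 + 4 + 3 + 12 + 6 + 1 + 1 + 2 + 6 + 6 + 3 + 6 = 62.
62 ÷ 4 = 15.5 beats.

15.5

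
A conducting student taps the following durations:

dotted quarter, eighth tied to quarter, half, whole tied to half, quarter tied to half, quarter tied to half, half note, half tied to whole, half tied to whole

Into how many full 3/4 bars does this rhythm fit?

One bar of 3/4 = 6 eighth notes.
Convert each value to eighth notes: dotted quarter = 3; eighth tied to quarter (eighth + quarter) = 3; half = 4; whole tied to half (whole + half) = 12; quarter tied to half (quarter + half) = 6; quarter tied to half (quarter + half) = 6; half note = 4; half tied to whole (half + whole) = 12; half tied to whole (half + whole) = 12.
Adding: 3 + 3 + 4 + 12 + 6 + 6 + 4 + 12 + 12 = 62.
62 ÷ 6 = 10 complete bars with 2 left over.

10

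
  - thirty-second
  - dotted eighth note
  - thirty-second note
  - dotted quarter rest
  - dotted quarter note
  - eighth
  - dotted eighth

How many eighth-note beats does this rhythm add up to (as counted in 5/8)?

One eighth-note beat = 4 thirty-second notes.
Convert each value to thirty-second notes: thirty-second = 1; dotted eighth note = 6; thirty-second note = 1; dotted quarter rest = 12; dotted quarter note = 12; eighth = 4; dotted eighth = 6.
Sum: 1 + 6 + 1 + 12 + 12 + 4 + 6 = 42.
42 ÷ 4 = 10.5 beats.

10.5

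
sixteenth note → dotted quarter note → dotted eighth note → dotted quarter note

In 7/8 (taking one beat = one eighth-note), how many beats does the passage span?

8

One eighth-note beat = 2 sixteenth notes.
Each duration in sixteenth notes: sixteenth note = 1; dotted quarter note = 6; dotted eighth note = 3; dotted quarter note = 6.
Total: 1 + 6 + 3 + 6 = 16.
16 ÷ 2 = 8 beats.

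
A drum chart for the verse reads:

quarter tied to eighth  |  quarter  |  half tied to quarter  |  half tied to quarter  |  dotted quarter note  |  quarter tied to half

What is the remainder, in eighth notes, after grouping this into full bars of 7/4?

12

One bar of 7/4 = 14 eighth notes.
Express everything in eighth notes: quarter tied to eighth (quarter + eighth) = 3; quarter = 2; half tied to quarter (half + quarter) = 6; half tied to quarter (half + quarter) = 6; dotted quarter note = 3; quarter tied to half (quarter + half) = 6.
Sum: 3 + 2 + 6 + 6 + 3 + 6 = 26.
26 ÷ 14 = 1 complete bar with 12 eighth notes remaining.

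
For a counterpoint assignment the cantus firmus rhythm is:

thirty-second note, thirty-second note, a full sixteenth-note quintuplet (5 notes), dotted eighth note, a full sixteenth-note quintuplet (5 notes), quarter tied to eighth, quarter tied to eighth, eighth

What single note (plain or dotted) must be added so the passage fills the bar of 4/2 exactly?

The bar of 4/2 = 64 thirty-second notes.
In thirty-second notes: thirty-second note = 1; thirty-second note = 1; a full sixteenth-note quintuplet (5 notes) (five quintuplet sixteenths span one quarter) = 8; dotted eighth note = 6; a full sixteenth-note quintuplet (5 notes) (five quintuplet sixteenths span one quarter) = 8; quarter tied to eighth (quarter + eighth) = 12; quarter tied to eighth (quarter + eighth) = 12; eighth = 4.
Altogether 1 + 1 + 8 + 6 + 8 + 12 + 12 + 4 = 52.
Remaining: 64 − 52 = 12 thirty-second notes, which is a dotted quarter note.

dotted quarter note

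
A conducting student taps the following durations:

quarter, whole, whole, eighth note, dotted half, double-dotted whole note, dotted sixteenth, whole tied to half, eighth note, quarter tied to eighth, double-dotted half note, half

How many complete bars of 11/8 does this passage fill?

6

One bar of 11/8 = 44 thirty-second notes.
Each duration in thirty-second notes: quarter = 8; whole = 32; whole = 32; eighth note = 4; dotted half = 24; double-dotted whole note = 56; dotted sixteenth = 3; whole tied to half (whole + half) = 48; eighth note = 4; quarter tied to eighth (quarter + eighth) = 12; double-dotted half note = 28; half = 16.
Total: 8 + 32 + 32 + 4 + 24 + 56 + 3 + 48 + 4 + 12 + 28 + 16 = 267.
267 ÷ 44 = 6 complete bars with 3 left over.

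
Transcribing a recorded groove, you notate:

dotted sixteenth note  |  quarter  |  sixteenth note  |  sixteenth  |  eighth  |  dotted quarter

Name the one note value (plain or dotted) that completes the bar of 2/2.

The bar of 2/2 = 32 thirty-second notes.
Working in thirty-second notes: dotted sixteenth note = 3; quarter = 8; sixteenth note = 2; sixteenth = 2; eighth = 4; dotted quarter = 12.
Total: 3 + 8 + 2 + 2 + 4 + 12 = 31.
Remaining: 32 − 31 = 1 thirty-second note, which is a thirty-second note.

thirty-second note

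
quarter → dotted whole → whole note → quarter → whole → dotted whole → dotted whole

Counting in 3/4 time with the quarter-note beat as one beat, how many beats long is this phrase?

One quarter-note beat = 2 eighth notes.
Convert each value to eighth notes: quarter = 2; dotted whole = 12; whole note = 8; quarter = 2; whole = 8; dotted whole = 12; dotted whole = 12.
Adding: 2 + 12 + 8 + 2 + 8 + 12 + 12 = 56.
56 ÷ 2 = 28 beats.

28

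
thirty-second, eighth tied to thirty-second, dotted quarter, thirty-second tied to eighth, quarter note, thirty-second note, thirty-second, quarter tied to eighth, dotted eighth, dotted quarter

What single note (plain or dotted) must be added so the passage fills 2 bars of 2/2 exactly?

2 bars of 2/2 = 64 thirty-second notes.
Convert each value to thirty-second notes: thirty-second = 1; eighth tied to thirty-second (eighth + thirty-second) = 5; dotted quarter = 12; thirty-second tied to eighth (thirty-second + eighth) = 5; quarter note = 8; thirty-second note = 1; thirty-second = 1; quarter tied to eighth (quarter + eighth) = 12; dotted eighth = 6; dotted quarter = 12.
Altogether 1 + 5 + 12 + 5 + 8 + 1 + 1 + 12 + 6 + 12 = 63.
Remaining: 64 − 63 = 1 thirty-second note, which is a thirty-second note.

thirty-second note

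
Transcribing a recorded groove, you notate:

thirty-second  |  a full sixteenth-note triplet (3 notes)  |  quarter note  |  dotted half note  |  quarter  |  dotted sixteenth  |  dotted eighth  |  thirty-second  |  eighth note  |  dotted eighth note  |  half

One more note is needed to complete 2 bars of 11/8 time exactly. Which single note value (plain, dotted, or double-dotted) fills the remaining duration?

double-dotted eighth note

2 bars of 11/8 = 88 thirty-second notes.
In thirty-second notes: thirty-second = 1; a full sixteenth-note triplet (3 notes) (three triplet sixteenths span one eighth) = 4; quarter note = 8; dotted half note = 24; quarter = 8; dotted sixteenth = 3; dotted eighth = 6; thirty-second = 1; eighth note = 4; dotted eighth note = 6; half = 16.
Total: 1 + 4 + 8 + 24 + 8 + 3 + 6 + 1 + 4 + 6 + 16 = 81.
Remaining: 88 − 81 = 7 thirty-second notes, which is a double-dotted eighth note.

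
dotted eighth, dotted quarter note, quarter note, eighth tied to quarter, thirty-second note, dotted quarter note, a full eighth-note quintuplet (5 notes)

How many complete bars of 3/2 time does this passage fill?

One bar of 3/2 = 48 thirty-second notes.
Express everything in thirty-second notes: dotted eighth = 6; dotted quarter note = 12; quarter note = 8; eighth tied to quarter (eighth + quarter) = 12; thirty-second note = 1; dotted quarter note = 12; a full eighth-note quintuplet (5 notes) (five quintuplet eighths span one half) = 16.
Adding: 6 + 12 + 8 + 12 + 1 + 12 + 16 = 67.
67 ÷ 48 = 1 complete bar with 19 left over.

1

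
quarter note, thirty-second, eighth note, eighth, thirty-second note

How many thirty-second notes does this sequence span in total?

Working in thirty-second notes: quarter note = 8; thirty-second = 1; eighth note = 4; eighth = 4; thirty-second note = 1.
Adding: 8 + 1 + 4 + 4 + 1 = 18 thirty-second notes.

18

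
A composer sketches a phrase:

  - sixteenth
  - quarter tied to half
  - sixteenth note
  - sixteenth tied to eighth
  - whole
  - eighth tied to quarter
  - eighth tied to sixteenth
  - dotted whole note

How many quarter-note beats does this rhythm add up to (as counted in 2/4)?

16.5

One quarter-note beat = 4 sixteenth notes.
Express everything in sixteenth notes: sixteenth = 1; quarter tied to half (quarter + half) = 12; sixteenth note = 1; sixteenth tied to eighth (sixteenth + eighth) = 3; whole = 16; eighth tied to quarter (eighth + quarter) = 6; eighth tied to sixteenth (eighth + sixteenth) = 3; dotted whole note = 24.
Adding: 1 + 12 + 1 + 3 + 16 + 6 + 3 + 24 = 66.
66 ÷ 4 = 16.5 beats.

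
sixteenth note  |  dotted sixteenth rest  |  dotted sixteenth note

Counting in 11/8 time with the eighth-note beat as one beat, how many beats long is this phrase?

One eighth-note beat = 4 thirty-second notes.
Working in thirty-second notes: sixteenth note = 2; dotted sixteenth rest = 3; dotted sixteenth note = 3.
Total: 2 + 3 + 3 = 8.
8 ÷ 4 = 2 beats.

2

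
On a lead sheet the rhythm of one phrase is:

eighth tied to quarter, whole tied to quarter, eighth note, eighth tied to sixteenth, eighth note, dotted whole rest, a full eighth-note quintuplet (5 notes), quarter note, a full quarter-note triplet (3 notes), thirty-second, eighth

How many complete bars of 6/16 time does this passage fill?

One bar of 6/16 = 12 thirty-second notes.
Each duration in thirty-second notes: eighth tied to quarter (eighth + quarter) = 12; whole tied to quarter (whole + quarter) = 40; eighth note = 4; eighth tied to sixteenth (eighth + sixteenth) = 6; eighth note = 4; dotted whole rest = 48; a full eighth-note quintuplet (5 notes) (five quintuplet eighths span one half) = 16; quarter note = 8; a full quarter-note triplet (3 notes) (three triplet quarters span one half) = 16; thirty-second = 1; eighth = 4.
Altogether 12 + 40 + 4 + 6 + 4 + 48 + 16 + 8 + 16 + 1 + 4 = 159.
159 ÷ 12 = 13 complete bars with 3 left over.

13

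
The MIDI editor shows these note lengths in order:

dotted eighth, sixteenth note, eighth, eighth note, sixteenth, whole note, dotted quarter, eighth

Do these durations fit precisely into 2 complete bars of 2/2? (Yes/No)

No

One bar of 2/2 = 16 sixteenth notes, so 2 bars = 32.
Express everything in sixteenth notes: dotted eighth = 3; sixteenth note = 1; eighth = 2; eighth note = 2; sixteenth = 1; whole note = 16; dotted quarter = 6; eighth = 2.
Sum: 3 + 1 + 2 + 2 + 1 + 16 + 6 + 2 = 33.
33 exceeds 32, so the answer is No.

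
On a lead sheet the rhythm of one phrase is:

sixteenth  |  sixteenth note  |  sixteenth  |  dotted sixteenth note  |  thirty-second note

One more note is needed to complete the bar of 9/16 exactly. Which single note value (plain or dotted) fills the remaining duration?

The bar of 9/16 = 18 thirty-second notes.
Each duration in thirty-second notes: sixteenth = 2; sixteenth note = 2; sixteenth = 2; dotted sixteenth note = 3; thirty-second note = 1.
Altogether 2 + 2 + 2 + 3 + 1 = 10.
Remaining: 18 − 10 = 8 thirty-second notes, which is a quarter note.

quarter note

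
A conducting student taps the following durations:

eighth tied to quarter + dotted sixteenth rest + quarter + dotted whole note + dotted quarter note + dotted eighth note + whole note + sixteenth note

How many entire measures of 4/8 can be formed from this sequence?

7

One bar of 4/8 = 16 thirty-second notes.
Working in thirty-second notes: eighth tied to quarter (eighth + quarter) = 12; dotted sixteenth rest = 3; quarter = 8; dotted whole note = 48; dotted quarter note = 12; dotted eighth note = 6; whole note = 32; sixteenth note = 2.
Adding: 12 + 3 + 8 + 48 + 12 + 6 + 32 + 2 = 123.
123 ÷ 16 = 7 complete bars with 11 left over.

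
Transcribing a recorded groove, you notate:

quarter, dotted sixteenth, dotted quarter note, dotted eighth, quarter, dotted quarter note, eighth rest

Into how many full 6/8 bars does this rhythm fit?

2

One bar of 6/8 = 24 thirty-second notes.
Working in thirty-second notes: quarter = 8; dotted sixteenth = 3; dotted quarter note = 12; dotted eighth = 6; quarter = 8; dotted quarter note = 12; eighth rest = 4.
Total: 8 + 3 + 12 + 6 + 8 + 12 + 4 = 53.
53 ÷ 24 = 2 complete bars with 5 left over.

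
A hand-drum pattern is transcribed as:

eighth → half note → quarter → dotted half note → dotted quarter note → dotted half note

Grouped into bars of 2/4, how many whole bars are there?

5

One bar of 2/4 = 4 eighth notes.
Working in eighth notes: eighth = 1; half note = 4; quarter = 2; dotted half note = 6; dotted quarter note = 3; dotted half note = 6.
Adding: 1 + 4 + 2 + 6 + 3 + 6 = 22.
22 ÷ 4 = 5 complete bars with 2 left over.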